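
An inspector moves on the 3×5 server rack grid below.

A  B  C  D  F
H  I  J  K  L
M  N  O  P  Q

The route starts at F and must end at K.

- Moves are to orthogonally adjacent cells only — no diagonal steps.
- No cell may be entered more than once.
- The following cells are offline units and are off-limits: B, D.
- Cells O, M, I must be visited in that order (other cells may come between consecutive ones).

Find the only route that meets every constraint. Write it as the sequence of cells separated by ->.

The waypoints must appear in the order O, M, I, with no cell reused.
Route from F: down 2 to Q, left 4 to M, up 1 to H, right 3 to K — 10 moves in all.
Check: order respected (O at step 4, M at step 6, I at step 8).

F -> L -> Q -> P -> O -> N -> M -> H -> I -> J -> K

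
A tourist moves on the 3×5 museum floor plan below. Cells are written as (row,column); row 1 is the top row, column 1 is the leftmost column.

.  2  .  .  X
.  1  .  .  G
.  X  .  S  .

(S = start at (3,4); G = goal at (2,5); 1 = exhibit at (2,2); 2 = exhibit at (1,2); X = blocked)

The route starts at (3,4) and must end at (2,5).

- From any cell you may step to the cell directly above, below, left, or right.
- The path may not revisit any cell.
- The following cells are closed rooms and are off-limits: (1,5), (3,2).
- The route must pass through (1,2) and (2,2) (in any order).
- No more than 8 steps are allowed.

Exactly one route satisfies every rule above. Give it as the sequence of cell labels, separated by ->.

The budget equals the shortest possible length, so every move has to be on a shortest route through the required cells.
Route from (3,4): left to (3,3), up to (2,3), left to (2,2), up to (1,2), 2× right (reaching (1,4)), down to (2,4), right to (2,5) — 8 moves in all.
Check: all required cells visited; 8 ≤ 8 moves.

(3,4) -> (3,3) -> (2,3) -> (2,2) -> (1,2) -> (1,3) -> (1,4) -> (2,4) -> (2,5)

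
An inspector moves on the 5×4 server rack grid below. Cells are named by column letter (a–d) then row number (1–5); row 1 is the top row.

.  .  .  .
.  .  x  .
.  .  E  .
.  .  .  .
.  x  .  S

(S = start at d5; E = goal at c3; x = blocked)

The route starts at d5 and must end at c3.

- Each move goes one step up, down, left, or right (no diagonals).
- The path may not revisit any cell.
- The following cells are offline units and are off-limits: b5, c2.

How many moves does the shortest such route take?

The Manhattan distance from d5 to c3 is |5−3| + |4−3| = 3, so at least 3 moves are needed.
A route of 3 moves achieves this: d5 → d4 → d3 → c3.
Since 3 matches the lower bound, it is optimal.

3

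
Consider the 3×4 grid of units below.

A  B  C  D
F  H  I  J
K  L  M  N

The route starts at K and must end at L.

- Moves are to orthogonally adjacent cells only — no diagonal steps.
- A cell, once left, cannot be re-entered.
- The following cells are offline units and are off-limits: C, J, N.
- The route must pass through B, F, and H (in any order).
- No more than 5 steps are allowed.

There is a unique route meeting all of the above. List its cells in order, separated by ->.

The budget equals the shortest possible length, so every move has to be on a shortest route through the required cells.
Route from K: 2× up (reaching A), right to B, 2× down (reaching L) — 5 moves in all.
Check: all required cells visited; 5 ≤ 5 moves.

K -> F -> A -> B -> H -> L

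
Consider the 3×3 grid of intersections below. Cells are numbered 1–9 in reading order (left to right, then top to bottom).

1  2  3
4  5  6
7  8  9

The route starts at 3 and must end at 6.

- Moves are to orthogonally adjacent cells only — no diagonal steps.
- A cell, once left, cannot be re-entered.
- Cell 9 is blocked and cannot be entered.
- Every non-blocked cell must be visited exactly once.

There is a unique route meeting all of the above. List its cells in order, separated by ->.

Need to visit all 8 open cells exactly once, starting at 3 and ending at 6.
Route from 3: 2× left (reaching 1), 2× down (reaching 7), right to 8, up to 5, right to 6 — 7 moves in all.
Check: all 8 open cells covered.

3 -> 2 -> 1 -> 4 -> 7 -> 8 -> 5 -> 6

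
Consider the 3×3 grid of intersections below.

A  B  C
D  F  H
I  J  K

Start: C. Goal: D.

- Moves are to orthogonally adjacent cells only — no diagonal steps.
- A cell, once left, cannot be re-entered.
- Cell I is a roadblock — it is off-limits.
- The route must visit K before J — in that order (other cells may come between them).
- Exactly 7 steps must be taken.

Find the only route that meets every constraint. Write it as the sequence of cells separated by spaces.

The waypoints must appear in the order K, J, with no cell reused.
Route from C: 2× down (reaching K), left to J, 2× up (reaching B), left to A, down to D — 7 moves in all.
Check: order respected (K at step 2, J at step 3); 7 moves as required.

C H K J F B A D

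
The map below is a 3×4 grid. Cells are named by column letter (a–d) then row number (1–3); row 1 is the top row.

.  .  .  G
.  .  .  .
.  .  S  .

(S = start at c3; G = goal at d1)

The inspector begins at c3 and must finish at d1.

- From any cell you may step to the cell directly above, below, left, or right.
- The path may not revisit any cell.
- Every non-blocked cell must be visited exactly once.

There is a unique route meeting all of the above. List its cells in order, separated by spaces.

c3 d3 d2 c2 b2 b3 a3 a2 a1 b1 c1 d1

Need to visit all 12 open cells exactly once, starting at c3 and ending at d1.
Route from c3: right 1 to d3, up 1 to d2, left 2 to b2, down 1 to b3, left 1 to a3, up 2 to a1, right 3 to d1 — 11 moves in all.
Check: all 12 open cells covered.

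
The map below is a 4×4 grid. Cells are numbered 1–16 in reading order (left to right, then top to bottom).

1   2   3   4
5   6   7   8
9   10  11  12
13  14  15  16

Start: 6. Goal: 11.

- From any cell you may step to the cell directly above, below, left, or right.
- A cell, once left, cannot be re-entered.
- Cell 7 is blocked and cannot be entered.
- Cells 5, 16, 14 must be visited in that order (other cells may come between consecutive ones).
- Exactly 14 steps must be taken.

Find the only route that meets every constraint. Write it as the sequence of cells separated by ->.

The waypoints must appear in the order 5, 16, 14, with no cell reused.
Route from 6: left to 5, up to 1, 3× right (reaching 4), 3× down (reaching 16), 3× left (reaching 13), up to 9, 2× right (reaching 11) — 14 moves in all.
Check: order respected (5 at step 1, 16 at step 8, 14 at step 10); 14 moves as required.

6 -> 5 -> 1 -> 2 -> 3 -> 4 -> 8 -> 12 -> 16 -> 15 -> 14 -> 13 -> 9 -> 10 -> 11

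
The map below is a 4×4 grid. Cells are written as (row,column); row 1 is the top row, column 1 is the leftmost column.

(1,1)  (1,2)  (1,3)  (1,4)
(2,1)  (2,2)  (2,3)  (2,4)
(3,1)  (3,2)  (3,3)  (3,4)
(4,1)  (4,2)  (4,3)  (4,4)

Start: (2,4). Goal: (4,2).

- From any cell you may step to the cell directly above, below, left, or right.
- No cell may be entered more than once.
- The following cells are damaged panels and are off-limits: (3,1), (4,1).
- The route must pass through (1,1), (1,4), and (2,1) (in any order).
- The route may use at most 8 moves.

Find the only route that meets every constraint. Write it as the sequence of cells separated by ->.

(2,4) -> (1,4) -> (1,3) -> (1,2) -> (1,1) -> (2,1) -> (2,2) -> (3,2) -> (4,2)

Any route must reach (1,1), (1,4), and (2,1) and still end at (4,2) within 8 moves, so the order of the required stops is forced.
Route from (2,4): up to (1,4), 3× left (reaching (1,1)), down to (2,1), right to (2,2), 2× down (reaching (4,2)) — 8 moves in all.
Check: all required cells visited; 8 ≤ 8 moves.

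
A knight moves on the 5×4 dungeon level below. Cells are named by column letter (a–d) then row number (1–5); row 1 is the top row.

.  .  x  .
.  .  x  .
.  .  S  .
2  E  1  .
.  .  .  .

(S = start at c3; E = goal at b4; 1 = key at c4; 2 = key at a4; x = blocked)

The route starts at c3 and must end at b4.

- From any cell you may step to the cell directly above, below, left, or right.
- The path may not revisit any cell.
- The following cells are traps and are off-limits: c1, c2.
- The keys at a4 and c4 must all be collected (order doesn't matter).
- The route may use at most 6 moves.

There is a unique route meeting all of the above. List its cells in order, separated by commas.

c3, c4, c5, b5, a5, a4, b4

The budget equals the shortest possible length, so every move has to be on a shortest route through the required cells.
Route from c3: down 2 to c5, left 2 to a5, up 1 to a4, right 1 to b4 — 6 moves in all.
Check: all required cells visited; 6 ≤ 6 moves.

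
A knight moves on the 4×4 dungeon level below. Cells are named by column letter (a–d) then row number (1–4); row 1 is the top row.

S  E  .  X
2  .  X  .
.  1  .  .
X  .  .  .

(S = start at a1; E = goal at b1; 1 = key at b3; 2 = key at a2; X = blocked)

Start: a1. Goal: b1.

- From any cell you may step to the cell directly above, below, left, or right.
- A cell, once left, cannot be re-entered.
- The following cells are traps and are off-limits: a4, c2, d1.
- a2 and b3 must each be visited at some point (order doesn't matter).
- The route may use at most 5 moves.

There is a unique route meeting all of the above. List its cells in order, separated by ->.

Any route must reach a2 and b3 and still end at b1 within 5 moves, so the order of the required stops is forced.
Route from a1: down 2 to a3, right 1 to b3, up 2 to b1 — 5 moves in all.
Check: all required cells visited; 5 ≤ 5 moves.

a1 -> a2 -> a3 -> b3 -> b2 -> b1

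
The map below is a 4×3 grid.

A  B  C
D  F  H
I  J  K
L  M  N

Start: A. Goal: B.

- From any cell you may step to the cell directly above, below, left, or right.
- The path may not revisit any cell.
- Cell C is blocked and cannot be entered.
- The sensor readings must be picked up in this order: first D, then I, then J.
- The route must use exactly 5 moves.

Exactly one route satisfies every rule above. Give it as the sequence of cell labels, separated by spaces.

The waypoints must appear in the order D, I, J, with no cell reused.
Route from A: 2× down (reaching I), right to J, 2× up (reaching B) — 5 moves in all.
Check: order respected (D at step 1, I at step 2, J at step 3); 5 moves as required.

A D I J F B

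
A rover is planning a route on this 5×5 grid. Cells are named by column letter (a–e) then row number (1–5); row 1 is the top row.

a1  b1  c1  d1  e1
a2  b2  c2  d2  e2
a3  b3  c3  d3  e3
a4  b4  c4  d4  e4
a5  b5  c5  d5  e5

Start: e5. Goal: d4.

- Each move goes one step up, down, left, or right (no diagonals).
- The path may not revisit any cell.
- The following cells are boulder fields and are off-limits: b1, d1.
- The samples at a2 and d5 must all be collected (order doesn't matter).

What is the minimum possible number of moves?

Any route passes through a2 and d5 in some order between e5 and d4. Summing Manhattan distances along each leg and taking the cheapest ordering (e5 → d5 → a2 → d4) gives a lower bound of 1 + 6 + 5 = 12 moves.
A route of 12 moves achieves this: e5 → d5 → c5 → c4 → c3 → b3 → a3 → a2 → b2 → c2 → d2 → d3 → d4.
Since 12 matches the lower bound, it is optimal.

12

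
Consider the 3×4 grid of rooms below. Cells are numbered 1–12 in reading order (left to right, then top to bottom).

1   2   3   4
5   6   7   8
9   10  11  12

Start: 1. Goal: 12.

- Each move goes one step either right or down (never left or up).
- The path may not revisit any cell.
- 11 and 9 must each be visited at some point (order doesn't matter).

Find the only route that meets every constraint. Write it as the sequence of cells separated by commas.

Moves only go right or down, so the column and row indices never decrease.
Route from 1: 2× down (reaching 9), 3× right (reaching 12) — 5 moves in all.
Check: all required cells visited.

1, 5, 9, 10, 11, 12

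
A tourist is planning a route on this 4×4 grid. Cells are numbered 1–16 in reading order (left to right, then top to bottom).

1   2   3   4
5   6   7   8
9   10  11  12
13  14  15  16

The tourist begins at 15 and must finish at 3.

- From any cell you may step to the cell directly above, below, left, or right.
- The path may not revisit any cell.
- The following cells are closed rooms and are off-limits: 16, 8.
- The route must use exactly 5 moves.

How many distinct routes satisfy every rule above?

6

Need simple routes of exactly 5 moves from 15 to 3 (Manhattan distance 3, so 1 moves are spent on a detour and 1 undoing it).
Enumerating: 15 11 7 6 2 3 | 15 11 10 6 2 3 | 15 11 10 6 7 3 | 15 14 10 6 2 3 | 15 14 10 6 7 3 | 15 14 10 11 7 3.
That gives 6 routes.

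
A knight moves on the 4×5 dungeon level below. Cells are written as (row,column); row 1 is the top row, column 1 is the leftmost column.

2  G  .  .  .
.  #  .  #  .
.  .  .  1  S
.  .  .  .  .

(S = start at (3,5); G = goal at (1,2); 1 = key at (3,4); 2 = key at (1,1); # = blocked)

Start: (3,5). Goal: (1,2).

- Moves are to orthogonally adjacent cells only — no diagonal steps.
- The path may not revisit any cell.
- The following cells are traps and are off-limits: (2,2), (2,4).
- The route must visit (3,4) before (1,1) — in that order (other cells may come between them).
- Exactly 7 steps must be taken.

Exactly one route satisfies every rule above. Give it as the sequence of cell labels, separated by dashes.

The waypoints must appear in the order (3,4), (1,1), with no cell reused.
Route from (3,5): 4× left (reaching (3,1)), 2× up (reaching (1,1)), right to (1,2) — 7 moves in all.
Check: order respected (1 at step 1, 2 at step 6); 7 moves as required.

(3,5) - (3,4) - (3,3) - (3,2) - (3,1) - (2,1) - (1,1) - (1,2)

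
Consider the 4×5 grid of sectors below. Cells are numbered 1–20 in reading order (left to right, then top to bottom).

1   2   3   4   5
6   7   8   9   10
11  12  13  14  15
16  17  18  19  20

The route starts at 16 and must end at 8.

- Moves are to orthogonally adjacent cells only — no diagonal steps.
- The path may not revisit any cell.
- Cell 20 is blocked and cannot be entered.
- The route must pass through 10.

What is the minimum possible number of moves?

Any route passes through 10 somewhere between 16 and 8. Summing Manhattan distances along the two legs (16 → 10 → 8) gives a lower bound of 6 + 2 = 8 moves.
A route of 8 moves achieves this: 16 → 11 → 12 → 13 → 14 → 15 → 10 → 9 → 8.
Since 8 matches the lower bound, it is optimal.

8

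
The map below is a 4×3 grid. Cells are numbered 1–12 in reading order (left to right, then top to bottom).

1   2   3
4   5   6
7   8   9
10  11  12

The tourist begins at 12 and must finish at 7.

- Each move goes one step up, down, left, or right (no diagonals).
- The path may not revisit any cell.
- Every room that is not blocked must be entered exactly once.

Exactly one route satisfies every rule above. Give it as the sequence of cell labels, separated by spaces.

12 9 6 3 2 1 4 5 8 11 10 7

Need to visit all 12 open cells exactly once, starting at 12 and ending at 7.
Cell 10 has only two open neighbours (7 and 11), so the path must pass straight through it: one of those is the cell it's entered from and the other is where it exits.
Route from 12: up 3 to 3, left 2 to 1, down 1 to 4, right 1 to 5, down 2 to 11, left 1 to 10, up 1 to 7 — 11 moves in all.
Check: all 12 open cells covered.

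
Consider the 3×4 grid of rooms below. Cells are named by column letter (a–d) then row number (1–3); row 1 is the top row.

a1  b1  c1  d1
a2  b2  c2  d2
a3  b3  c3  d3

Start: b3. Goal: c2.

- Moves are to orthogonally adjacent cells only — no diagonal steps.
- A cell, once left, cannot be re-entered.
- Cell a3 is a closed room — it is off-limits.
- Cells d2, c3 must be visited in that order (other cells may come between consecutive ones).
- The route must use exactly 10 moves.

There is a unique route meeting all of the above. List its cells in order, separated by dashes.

The waypoints must appear in the order d2, c3, with no cell reused.
Route from b3: up to b2, left to a2, up to a1, 3× right (reaching d1), 2× down (reaching d3), left to c3, up to c2 — 10 moves in all.
Check: order respected (d2 at step 7, c3 at step 9); 10 moves as required.

b3 - b2 - a2 - a1 - b1 - c1 - d1 - d2 - d3 - c3 - c2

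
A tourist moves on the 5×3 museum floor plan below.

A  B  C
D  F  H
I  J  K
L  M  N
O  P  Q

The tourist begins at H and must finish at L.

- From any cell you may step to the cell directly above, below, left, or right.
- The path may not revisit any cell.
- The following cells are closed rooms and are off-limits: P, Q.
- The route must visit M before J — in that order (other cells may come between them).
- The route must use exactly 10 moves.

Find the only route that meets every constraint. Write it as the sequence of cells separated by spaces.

H K N M J F B A D I L

The waypoints must appear in the order M, J, with no cell reused.
Route from H: down 2 to N, left 1 to M, up 3 to B, left 1 to A, down 3 to L — 10 moves in all.
Check: order respected (M at step 3, J at step 4); 10 moves as required.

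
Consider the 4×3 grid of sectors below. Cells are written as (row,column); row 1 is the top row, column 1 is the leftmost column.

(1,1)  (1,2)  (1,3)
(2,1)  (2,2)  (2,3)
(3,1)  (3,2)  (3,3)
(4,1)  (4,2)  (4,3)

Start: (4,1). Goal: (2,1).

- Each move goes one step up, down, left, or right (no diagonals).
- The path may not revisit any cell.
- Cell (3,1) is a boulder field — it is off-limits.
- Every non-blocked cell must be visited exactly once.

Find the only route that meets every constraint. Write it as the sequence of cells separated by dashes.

(4,1) - (4,2) - (4,3) - (3,3) - (3,2) - (2,2) - (2,3) - (1,3) - (1,2) - (1,1) - (2,1)

Need to visit all 11 open cells exactly once, starting at (4,1) and ending at (2,1).
Cell (4,3) has only two open neighbours ((3,3) and (4,2)), so the path must pass straight through it: one of those is the cell it's entered from and the other is where it exits.
Route from (4,1): right 2 to (4,3), up 1 to (3,3), left 1 to (3,2), up 1 to (2,2), right 1 to (2,3), up 1 to (1,3), left 2 to (1,1), down 1 to (2,1) — 10 moves in all.
Check: all 11 open cells covered.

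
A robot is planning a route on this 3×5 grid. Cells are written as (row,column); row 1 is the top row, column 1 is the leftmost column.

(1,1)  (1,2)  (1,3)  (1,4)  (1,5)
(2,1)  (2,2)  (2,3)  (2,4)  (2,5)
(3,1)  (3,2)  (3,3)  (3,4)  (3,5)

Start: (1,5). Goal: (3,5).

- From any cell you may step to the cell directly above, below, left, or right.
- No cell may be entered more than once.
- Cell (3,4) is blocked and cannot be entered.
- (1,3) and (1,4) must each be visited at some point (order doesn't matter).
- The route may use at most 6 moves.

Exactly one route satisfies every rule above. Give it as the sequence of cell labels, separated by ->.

Any route must reach (1,3) and (1,4) and still end at (3,5) within 6 moves, so the order of the required stops is forced.
Route from (1,5): left 2 to (1,3), down 1 to (2,3), right 2 to (2,5), down 1 to (3,5) — 6 moves in all.
Check: all required cells visited; 6 ≤ 6 moves.

(1,5) -> (1,4) -> (1,3) -> (2,3) -> (2,4) -> (2,5) -> (3,5)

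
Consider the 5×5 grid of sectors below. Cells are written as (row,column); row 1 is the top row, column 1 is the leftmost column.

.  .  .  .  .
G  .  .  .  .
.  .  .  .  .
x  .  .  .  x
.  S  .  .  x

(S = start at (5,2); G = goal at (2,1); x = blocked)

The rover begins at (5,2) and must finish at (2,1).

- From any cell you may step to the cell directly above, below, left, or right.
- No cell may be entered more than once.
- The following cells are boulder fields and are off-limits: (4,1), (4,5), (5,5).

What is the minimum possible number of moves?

4

The Manhattan distance from (5,2) to (2,1) is |5−2| + |2−1| = 4, so at least 4 moves are needed.
A route of 4 moves achieves this: (5,2) → (4,2) → (3,2) → (2,2) → (2,1).
Since 4 matches the lower bound, it is optimal.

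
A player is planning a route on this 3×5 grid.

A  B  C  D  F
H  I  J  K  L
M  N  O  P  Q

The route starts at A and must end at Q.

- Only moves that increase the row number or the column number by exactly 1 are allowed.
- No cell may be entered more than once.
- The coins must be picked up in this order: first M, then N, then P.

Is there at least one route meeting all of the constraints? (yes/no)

yes

One route that works: A → H → M → N → O → P → Q.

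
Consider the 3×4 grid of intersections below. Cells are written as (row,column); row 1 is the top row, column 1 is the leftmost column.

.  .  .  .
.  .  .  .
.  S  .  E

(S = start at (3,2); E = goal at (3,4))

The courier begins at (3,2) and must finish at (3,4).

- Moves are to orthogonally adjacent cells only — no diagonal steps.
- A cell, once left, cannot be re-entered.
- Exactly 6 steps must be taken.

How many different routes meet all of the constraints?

7

Need simple routes of exactly 6 moves from (3,2) to (3,4) (Manhattan distance 2, so 2 moves are spent on a detour and 2 undoing it).
Enumerating: (3,2) (2,2) (1,2) (1,3) (2,3) (3,3) (3,4) | (3,2) (2,2) (1,2) (1,3) (2,3) (2,4) (3,4) | (3,2) (2,2) (1,2) (1,3) (1,4) (2,4) (3,4) | (3,2) (2,2) (2,3) (1,3) (1,4) (2,4) (3,4) | (3,2) (3,1) (2,1) (2,2) (2,3) (3,3) (3,4) | (3,2) (3,1) (2,1) (2,2) (2,3) (2,4) (3,4) | (3,2) (3,3) (2,3) (1,3) (1,4) (2,4) (3,4).
That gives 7 routes.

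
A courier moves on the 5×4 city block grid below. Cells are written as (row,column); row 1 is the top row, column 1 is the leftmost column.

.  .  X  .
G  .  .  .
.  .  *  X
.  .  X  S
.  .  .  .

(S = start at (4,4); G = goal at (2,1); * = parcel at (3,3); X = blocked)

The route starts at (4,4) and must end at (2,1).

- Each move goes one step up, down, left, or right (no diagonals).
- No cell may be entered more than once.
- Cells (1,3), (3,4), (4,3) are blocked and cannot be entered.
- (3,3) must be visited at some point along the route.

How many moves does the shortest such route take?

9

Any route passes through (3,3) somewhere between (4,4) and (2,1). Summing Manhattan distances along the two legs ((4,4) → (3,3) → (2,1)) gives a lower bound of 2 + 3 = 5 moves.
That bound ignores the blocked cells. Measuring each leg by the fewest moves that actually steer around them ((4,4)→(3,3): 6; (3,3)→(2,1): 3) raises the lower bound to 9.
A route of 9 moves exists: (4,4) → (5,4) → (5,3) → (5,2) → (4,2) → (3,2) → (3,3) → (2,3) → (2,2) → (2,1).
Since 9 matches that lower bound, it is optimal.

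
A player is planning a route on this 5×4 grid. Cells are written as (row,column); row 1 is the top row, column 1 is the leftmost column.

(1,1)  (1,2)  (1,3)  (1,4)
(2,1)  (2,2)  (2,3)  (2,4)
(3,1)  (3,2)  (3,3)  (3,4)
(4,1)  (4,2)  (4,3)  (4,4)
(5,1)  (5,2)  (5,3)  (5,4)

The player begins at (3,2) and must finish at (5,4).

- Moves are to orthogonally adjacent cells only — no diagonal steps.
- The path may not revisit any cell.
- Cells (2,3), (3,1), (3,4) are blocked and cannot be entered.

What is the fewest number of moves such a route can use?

4

The Manhattan distance from (3,2) to (5,4) is |3−5| + |2−4| = 4, so at least 4 moves are needed.
A route of 4 moves achieves this: (3,2) → (4,2) → (5,2) → (5,3) → (5,4).
Since 4 matches the lower bound, it is optimal.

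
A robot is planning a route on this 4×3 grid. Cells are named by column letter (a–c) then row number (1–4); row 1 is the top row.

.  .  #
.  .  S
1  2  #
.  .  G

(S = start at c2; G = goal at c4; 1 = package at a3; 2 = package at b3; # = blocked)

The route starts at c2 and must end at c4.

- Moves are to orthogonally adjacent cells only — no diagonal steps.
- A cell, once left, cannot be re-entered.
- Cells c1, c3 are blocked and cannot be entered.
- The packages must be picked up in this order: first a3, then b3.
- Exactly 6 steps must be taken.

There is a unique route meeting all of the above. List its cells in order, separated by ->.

c2 -> b2 -> a2 -> a3 -> b3 -> b4 -> c4

The waypoints must appear in the order a3, b3, with no cell reused.
Route from c2: left 2 to a2, down 1 to a3, right 1 to b3, down 1 to b4, right 1 to c4 — 6 moves in all.
Check: order respected (1 at step 3, 2 at step 4); 6 moves as required.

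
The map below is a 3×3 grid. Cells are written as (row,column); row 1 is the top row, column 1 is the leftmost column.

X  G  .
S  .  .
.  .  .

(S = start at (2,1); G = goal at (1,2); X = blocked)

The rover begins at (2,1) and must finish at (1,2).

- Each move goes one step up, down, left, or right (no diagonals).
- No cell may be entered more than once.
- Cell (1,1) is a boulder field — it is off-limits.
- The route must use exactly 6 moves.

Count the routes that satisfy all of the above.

Need simple routes of exactly 6 moves from (2,1) to (1,2) (Manhattan distance 2, so 2 moves are spent on a detour and 2 undoing it).
Enumerating: (2,1) (3,1) (3,2) (2,2) (2,3) (1,3) (1,2) | (2,1) (3,1) (3,2) (3,3) (2,3) (1,3) (1,2) | (2,1) (3,1) (3,2) (3,3) (2,3) (2,2) (1,2) | (2,1) (2,2) (3,2) (3,3) (2,3) (1,3) (1,2).
That gives 4 routes.

4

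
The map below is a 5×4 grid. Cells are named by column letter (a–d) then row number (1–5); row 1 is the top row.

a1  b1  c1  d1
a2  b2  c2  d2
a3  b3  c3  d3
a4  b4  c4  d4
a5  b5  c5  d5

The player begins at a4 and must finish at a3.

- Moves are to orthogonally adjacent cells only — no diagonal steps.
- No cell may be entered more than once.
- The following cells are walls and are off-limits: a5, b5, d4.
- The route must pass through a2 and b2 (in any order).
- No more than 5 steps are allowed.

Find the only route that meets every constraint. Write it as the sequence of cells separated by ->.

Any route must reach a2 and b2 and still end at a3 within 5 moves, so the order of the required stops is forced.
Route from a4: right to b4, 2× up (reaching b2), left to a2, down to a3 — 5 moves in all.
Check: all required cells visited; 5 ≤ 5 moves.

a4 -> b4 -> b3 -> b2 -> a2 -> a3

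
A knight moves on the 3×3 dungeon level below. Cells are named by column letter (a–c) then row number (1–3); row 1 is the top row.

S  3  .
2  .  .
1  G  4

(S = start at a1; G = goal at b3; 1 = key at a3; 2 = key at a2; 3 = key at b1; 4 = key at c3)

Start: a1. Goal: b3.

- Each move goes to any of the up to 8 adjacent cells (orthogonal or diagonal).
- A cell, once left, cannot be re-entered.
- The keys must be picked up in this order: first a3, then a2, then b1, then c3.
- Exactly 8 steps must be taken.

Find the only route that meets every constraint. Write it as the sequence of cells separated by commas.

a1, b2, a3, a2, b1, c1, c2, c3, b3

The waypoints must appear in the order a3, a2, b1, c3, with no cell reused.
Route from a1: down-right 1 to b2, down-left 1 to a3, up 1 to a2, up-right 1 to b1, right 1 to c1, down 2 to c3, left 1 to b3 — 8 moves in all.
Check: order respected (1 at step 2, 2 at step 3, 3 at step 4, 4 at step 7); 8 moves as required.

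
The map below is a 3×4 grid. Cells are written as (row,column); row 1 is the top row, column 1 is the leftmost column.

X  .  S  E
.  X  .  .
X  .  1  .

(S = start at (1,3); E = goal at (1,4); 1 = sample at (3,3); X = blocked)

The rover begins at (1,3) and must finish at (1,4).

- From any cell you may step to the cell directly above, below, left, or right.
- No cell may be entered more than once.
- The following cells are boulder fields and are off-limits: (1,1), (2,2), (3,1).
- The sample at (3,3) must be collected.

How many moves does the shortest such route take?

5

Any route passes through (3,3) somewhere between (1,3) and (1,4). Summing Manhattan distances along the two legs ((1,3) → (3,3) → (1,4)) gives a lower bound of 2 + 3 = 5 moves.
A route of 5 moves achieves this: (1,3) → (2,3) → (3,3) → (3,4) → (2,4) → (1,4).
Since 5 matches the lower bound, it is optimal.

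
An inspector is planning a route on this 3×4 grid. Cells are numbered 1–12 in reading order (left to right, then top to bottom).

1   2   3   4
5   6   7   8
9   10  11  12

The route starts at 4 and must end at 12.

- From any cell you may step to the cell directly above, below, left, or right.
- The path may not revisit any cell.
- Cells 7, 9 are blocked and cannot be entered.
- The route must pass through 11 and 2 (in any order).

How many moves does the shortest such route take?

Any route passes through 11 and 2 in some order between 4 and 12. Summing Manhattan distances along each leg and taking the cheapest ordering (4 → 2 → 11 → 12) gives a lower bound of 2 + 3 + 1 = 6 moves.
A route of 6 moves achieves this: 4 → 3 → 2 → 6 → 10 → 11 → 12.
Since 6 matches the lower bound, it is optimal.

6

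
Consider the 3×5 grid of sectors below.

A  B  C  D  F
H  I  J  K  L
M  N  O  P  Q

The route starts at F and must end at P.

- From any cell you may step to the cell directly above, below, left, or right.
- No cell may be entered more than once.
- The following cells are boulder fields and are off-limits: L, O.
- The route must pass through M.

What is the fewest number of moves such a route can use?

Any route passes through M somewhere between F and P. Summing Manhattan distances along the two legs (F → M → P) gives a lower bound of 6 + 3 = 9 moves.
That bound ignores the blocked cells. Measuring each leg by the fewest moves that actually steer around them (F→M: 6; M→P: 5) raises the lower bound to 11.
A route of 11 moves exists: F → D → C → B → A → H → M → N → I → J → K → P.
Since 11 matches that lower bound, it is optimal.

11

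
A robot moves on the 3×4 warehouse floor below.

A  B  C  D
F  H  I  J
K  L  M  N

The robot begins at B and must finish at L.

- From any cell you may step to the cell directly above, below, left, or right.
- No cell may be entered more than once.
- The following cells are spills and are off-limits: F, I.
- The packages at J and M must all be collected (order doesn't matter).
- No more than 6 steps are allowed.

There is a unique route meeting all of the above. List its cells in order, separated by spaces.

Any route must reach J and M and still end at L within 6 moves, so the order of the required stops is forced.
Route from B: right 2 to D, down 2 to N, left 2 to L — 6 moves in all.
Check: all required cells visited; 6 ≤ 6 moves.

B C D J N M L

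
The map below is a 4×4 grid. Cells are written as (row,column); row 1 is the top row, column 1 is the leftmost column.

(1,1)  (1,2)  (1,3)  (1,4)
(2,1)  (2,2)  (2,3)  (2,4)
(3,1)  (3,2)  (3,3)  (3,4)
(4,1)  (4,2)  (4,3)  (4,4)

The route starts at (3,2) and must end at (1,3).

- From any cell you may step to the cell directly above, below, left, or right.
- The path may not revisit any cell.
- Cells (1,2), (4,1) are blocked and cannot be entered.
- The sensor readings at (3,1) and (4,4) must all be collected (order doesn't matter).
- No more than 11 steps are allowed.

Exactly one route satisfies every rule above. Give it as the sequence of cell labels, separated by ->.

(3,2) -> (3,1) -> (2,1) -> (2,2) -> (2,3) -> (3,3) -> (4,3) -> (4,4) -> (3,4) -> (2,4) -> (1,4) -> (1,3)

The budget equals the shortest possible length, so every move has to be on a shortest route through the required cells.
Route from (3,2): left to (3,1), up to (2,1), 2× right (reaching (2,3)), 2× down (reaching (4,3)), right to (4,4), 3× up (reaching (1,4)), left to (1,3) — 11 moves in all.
Check: all required cells visited; 11 ≤ 11 moves.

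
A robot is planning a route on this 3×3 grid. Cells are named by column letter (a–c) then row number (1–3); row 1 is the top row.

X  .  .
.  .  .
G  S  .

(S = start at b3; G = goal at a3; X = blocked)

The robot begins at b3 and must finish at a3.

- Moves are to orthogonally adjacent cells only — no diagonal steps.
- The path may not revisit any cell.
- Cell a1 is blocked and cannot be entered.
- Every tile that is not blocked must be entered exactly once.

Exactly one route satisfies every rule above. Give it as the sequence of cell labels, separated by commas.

b3, c3, c2, c1, b1, b2, a2, a3

Need to visit all 8 open cells exactly once, starting at b3 and ending at a3.
Cell c1 has only two open neighbours (c2 and b1), so the path must pass straight through it: one of those is the cell it's entered from and the other is where it exits.
Route from b3: right to c3, 2× up (reaching c1), left to b1, down to b2, left to a2, down to a3 — 7 moves in all.
Check: all 8 open cells covered.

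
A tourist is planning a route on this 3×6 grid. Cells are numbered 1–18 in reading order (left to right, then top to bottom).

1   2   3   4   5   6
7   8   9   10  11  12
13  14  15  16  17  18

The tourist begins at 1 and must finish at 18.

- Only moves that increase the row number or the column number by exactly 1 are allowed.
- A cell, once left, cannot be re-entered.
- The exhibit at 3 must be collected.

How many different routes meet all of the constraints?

10

A right/down-only route from 1 to 18 makes exactly 2 down-moves and 5 right-moves in some order.
With no other constraints that would be C(7,2) = 21 routes.
Split at 3 and multiply the segment counts: 1→3: 1; 3→18: 10; product = 10.
That gives 10 routes.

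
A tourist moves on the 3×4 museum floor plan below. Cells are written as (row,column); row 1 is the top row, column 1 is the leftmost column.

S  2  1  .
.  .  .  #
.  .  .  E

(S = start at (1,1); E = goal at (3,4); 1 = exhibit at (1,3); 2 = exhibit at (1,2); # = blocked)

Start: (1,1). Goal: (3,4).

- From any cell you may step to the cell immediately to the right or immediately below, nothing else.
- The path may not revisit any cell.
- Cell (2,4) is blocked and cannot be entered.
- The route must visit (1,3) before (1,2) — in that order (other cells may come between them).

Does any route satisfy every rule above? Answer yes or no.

no

(1,2) lies to the left of (1,3), so going from (1,3) to (1,2) would need a leftward move — but moves only go right/down, so (1,3) cannot be visited before (1,2).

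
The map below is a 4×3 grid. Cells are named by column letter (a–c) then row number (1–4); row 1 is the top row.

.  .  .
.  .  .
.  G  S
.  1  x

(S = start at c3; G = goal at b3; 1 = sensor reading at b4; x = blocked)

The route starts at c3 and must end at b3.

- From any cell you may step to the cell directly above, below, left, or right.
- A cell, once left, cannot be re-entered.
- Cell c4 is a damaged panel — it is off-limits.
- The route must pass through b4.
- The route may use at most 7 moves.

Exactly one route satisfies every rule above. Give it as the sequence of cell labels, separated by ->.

c3 -> c2 -> b2 -> a2 -> a3 -> a4 -> b4 -> b3

The budget equals the shortest possible length, so every move has to be on a shortest route through the required cells.
Route from c3: up 1 to c2, left 2 to a2, down 2 to a4, right 1 to b4, up 1 to b3 — 7 moves in all.
Check: all required cells visited; 7 ≤ 7 moves.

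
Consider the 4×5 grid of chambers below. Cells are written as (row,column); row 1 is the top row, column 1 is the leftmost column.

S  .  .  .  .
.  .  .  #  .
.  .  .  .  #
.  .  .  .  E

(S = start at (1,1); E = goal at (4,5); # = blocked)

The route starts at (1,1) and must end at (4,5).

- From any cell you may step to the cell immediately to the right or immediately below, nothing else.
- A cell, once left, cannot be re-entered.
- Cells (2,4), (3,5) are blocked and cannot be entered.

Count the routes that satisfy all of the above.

16

A right/down-only route from (1,1) to (4,5) makes exactly 3 down-moves and 4 right-moves in some order.
With no other constraints that would be C(7,3) = 35 routes.
Subtract routes through each blocked cell (inclusion–exclusion for overlaps): − through (2,4): 12 − through (3,5): 15 + through (2,4)&(3,5): 8 → 16.
That gives 16 routes.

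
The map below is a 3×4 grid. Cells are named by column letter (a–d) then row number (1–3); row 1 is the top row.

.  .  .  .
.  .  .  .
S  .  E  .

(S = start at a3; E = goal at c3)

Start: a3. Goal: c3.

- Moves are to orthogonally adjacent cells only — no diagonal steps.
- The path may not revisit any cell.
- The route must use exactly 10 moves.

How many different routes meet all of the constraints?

5

Need simple routes of exactly 10 moves from a3 to c3 (Manhattan distance 2, so 4 moves are spent on a detour and 4 undoing it).
Enumerating: a3 a2 a1 b1 b2 c2 c1 d1 d2 d3 c3 | a3 a2 a1 b1 c1 d1 d2 c2 b2 b3 c3 | a3 b3 b2 a2 a1 b1 c1 c2 d2 d3 c3 | a3 b3 b2 a2 a1 b1 c1 d1 d2 d3 c3 | a3 b3 b2 a2 a1 b1 c1 d1 d2 c2 c3.
That gives 5 routes.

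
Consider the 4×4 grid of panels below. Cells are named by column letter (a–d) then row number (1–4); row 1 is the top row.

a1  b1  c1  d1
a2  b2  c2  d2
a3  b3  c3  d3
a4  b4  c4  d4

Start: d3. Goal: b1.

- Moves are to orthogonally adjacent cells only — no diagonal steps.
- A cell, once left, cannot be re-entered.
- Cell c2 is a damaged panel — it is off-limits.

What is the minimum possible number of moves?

The Manhattan distance from d3 to b1 is |3−1| + |4−2| = 4, so at least 4 moves are needed.
A route of 4 moves achieves this: d3 → d2 → d1 → c1 → b1.
Since 4 matches the lower bound, it is optimal.

4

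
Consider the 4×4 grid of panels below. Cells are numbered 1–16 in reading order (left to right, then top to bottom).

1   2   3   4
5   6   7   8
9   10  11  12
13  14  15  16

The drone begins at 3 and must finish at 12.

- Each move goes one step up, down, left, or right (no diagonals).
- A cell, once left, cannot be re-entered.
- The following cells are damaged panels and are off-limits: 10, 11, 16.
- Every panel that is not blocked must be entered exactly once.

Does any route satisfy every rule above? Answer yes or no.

Cell 15 has only one open neighbour but is neither the start nor the goal, so a Hamiltonian route would have to both enter and leave it through the same neighbour — impossible without revisiting.

no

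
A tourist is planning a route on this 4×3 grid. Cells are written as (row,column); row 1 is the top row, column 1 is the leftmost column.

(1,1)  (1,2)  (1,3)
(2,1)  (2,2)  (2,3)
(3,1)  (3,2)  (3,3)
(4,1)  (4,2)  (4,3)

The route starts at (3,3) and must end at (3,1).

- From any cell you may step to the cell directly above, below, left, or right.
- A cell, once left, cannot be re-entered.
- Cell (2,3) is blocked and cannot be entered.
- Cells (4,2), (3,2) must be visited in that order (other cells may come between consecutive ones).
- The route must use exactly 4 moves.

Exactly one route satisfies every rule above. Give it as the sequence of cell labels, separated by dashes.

The waypoints must appear in the order (4,2), (3,2), with no cell reused.
Route from (3,3): down 1 to (4,3), left 1 to (4,2), up 1 to (3,2), left 1 to (3,1) — 4 moves in all.
Check: order respected ((4,2) at step 2, (3,2) at step 3); 4 moves as required.

(3,3) - (4,3) - (4,2) - (3,2) - (3,1)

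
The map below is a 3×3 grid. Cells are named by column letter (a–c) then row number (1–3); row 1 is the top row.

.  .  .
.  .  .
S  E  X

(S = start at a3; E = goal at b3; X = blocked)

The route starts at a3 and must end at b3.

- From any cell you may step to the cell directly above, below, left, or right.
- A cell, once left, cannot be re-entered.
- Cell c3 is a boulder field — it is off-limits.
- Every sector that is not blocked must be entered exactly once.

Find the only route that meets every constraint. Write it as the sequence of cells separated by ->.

Need to visit all 8 open cells exactly once, starting at a3 and ending at b3.
Cell c1 has only two open neighbours (c2 and b1), so the path must pass straight through it: one of those is the cell it's entered from and the other is where it exits.
Route from a3: up 2 to a1, right 2 to c1, down 1 to c2, left 1 to b2, down 1 to b3 — 7 moves in all.
Check: all 8 open cells covered.

a3 -> a2 -> a1 -> b1 -> c1 -> c2 -> b2 -> b3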